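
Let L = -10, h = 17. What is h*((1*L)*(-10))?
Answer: 1700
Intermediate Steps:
h*((1*L)*(-10)) = 17*((1*(-10))*(-10)) = 17*(-10*(-10)) = 17*100 = 1700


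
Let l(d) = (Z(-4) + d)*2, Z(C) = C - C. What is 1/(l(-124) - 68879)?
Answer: -1/69127 ≈ -1.4466e-5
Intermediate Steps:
Z(C) = 0
l(d) = 2*d (l(d) = (0 + d)*2 = d*2 = 2*d)
1/(l(-124) - 68879) = 1/(2*(-124) - 68879) = 1/(-248 - 68879) = 1/(-69127) = -1/69127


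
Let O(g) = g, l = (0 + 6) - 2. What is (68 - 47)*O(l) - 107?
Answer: -23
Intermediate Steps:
l = 4 (l = 6 - 2 = 4)
(68 - 47)*O(l) - 107 = (68 - 47)*4 - 107 = 21*4 - 107 = 84 - 107 = -23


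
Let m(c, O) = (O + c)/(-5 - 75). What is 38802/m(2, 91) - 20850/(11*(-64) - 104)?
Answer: -417703705/12524 ≈ -33352.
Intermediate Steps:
m(c, O) = -O/80 - c/80 (m(c, O) = (O + c)/(-80) = (O + c)*(-1/80) = -O/80 - c/80)
38802/m(2, 91) - 20850/(11*(-64) - 104) = 38802/(-1/80*91 - 1/80*2) - 20850/(11*(-64) - 104) = 38802/(-91/80 - 1/40) - 20850/(-704 - 104) = 38802/(-93/80) - 20850/(-808) = 38802*(-80/93) - 20850*(-1/808) = -1034720/31 + 10425/404 = -417703705/12524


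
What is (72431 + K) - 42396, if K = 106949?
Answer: 136984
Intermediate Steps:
(72431 + K) - 42396 = (72431 + 106949) - 42396 = 179380 - 42396 = 136984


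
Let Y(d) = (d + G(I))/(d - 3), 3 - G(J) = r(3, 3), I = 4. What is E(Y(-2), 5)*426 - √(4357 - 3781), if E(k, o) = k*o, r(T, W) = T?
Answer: 828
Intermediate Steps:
G(J) = 0 (G(J) = 3 - 1*3 = 3 - 3 = 0)
Y(d) = d/(-3 + d) (Y(d) = (d + 0)/(d - 3) = d/(-3 + d))
E(Y(-2), 5)*426 - √(4357 - 3781) = (-2/(-3 - 2)*5)*426 - √(4357 - 3781) = (-2/(-5)*5)*426 - √576 = (-2*(-⅕)*5)*426 - 1*24 = ((⅖)*5)*426 - 24 = 2*426 - 24 = 852 - 24 = 828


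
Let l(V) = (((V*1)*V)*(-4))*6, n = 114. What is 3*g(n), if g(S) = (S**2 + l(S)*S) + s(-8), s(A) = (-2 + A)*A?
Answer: -106631940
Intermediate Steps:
s(A) = A*(-2 + A)
l(V) = -24*V**2 (l(V) = ((V*V)*(-4))*6 = (V**2*(-4))*6 = -4*V**2*6 = -24*V**2)
g(S) = 80 + S**2 - 24*S**3 (g(S) = (S**2 + (-24*S**2)*S) - 8*(-2 - 8) = (S**2 - 24*S**3) - 8*(-10) = (S**2 - 24*S**3) + 80 = 80 + S**2 - 24*S**3)
3*g(n) = 3*(80 + 114**2 - 24*114**3) = 3*(80 + 12996 - 24*1481544) = 3*(80 + 12996 - 35557056) = 3*(-35543980) = -106631940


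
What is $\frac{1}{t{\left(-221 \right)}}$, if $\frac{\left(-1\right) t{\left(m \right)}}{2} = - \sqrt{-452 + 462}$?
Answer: $\frac{\sqrt{10}}{20} \approx 0.15811$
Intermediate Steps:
$t{\left(m \right)} = 2 \sqrt{10}$ ($t{\left(m \right)} = - 2 \left(- \sqrt{-452 + 462}\right) = - 2 \left(- \sqrt{10}\right) = 2 \sqrt{10}$)
$\frac{1}{t{\left(-221 \right)}} = \frac{1}{2 \sqrt{10}} = \frac{\sqrt{10}}{20}$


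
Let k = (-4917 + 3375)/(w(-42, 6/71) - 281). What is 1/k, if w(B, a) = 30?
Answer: 251/1542 ≈ 0.16278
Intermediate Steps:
k = 1542/251 (k = (-4917 + 3375)/(30 - 281) = -1542/(-251) = -1542*(-1/251) = 1542/251 ≈ 6.1434)
1/k = 1/(1542/251) = 251/1542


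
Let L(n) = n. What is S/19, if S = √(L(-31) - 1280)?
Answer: I*√1311/19 ≈ 1.9057*I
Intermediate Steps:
S = I*√1311 (S = √(-31 - 1280) = √(-1311) = I*√1311 ≈ 36.208*I)
S/19 = (I*√1311)/19 = (I*√1311)*(1/19) = I*√1311/19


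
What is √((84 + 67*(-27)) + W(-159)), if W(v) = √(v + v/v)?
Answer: √(-1725 + I*√158) ≈ 0.1513 + 41.533*I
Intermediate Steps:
W(v) = √(1 + v) (W(v) = √(v + 1) = √(1 + v))
√((84 + 67*(-27)) + W(-159)) = √((84 + 67*(-27)) + √(1 - 159)) = √((84 - 1809) + √(-158)) = √(-1725 + I*√158)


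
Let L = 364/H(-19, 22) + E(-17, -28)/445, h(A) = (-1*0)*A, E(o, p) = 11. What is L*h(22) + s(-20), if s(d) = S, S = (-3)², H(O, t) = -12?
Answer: 9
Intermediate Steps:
S = 9
s(d) = 9
h(A) = 0 (h(A) = 0*A = 0)
L = -40462/1335 (L = 364/(-12) + 11/445 = 364*(-1/12) + 11*(1/445) = -91/3 + 11/445 = -40462/1335 ≈ -30.309)
L*h(22) + s(-20) = -40462/1335*0 + 9 = 0 + 9 = 9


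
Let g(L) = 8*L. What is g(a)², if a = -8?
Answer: 4096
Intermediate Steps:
g(a)² = (8*(-8))² = (-64)² = 4096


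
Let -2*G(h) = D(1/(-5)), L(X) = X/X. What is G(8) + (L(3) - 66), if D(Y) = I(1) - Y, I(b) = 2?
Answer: -661/10 ≈ -66.100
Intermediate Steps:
L(X) = 1
D(Y) = 2 - Y
G(h) = -11/10 (G(h) = -(2 - 1/(-5))/2 = -(2 - 1*(-⅕))/2 = -(2 + ⅕)/2 = -½*11/5 = -11/10)
G(8) + (L(3) - 66) = -11/10 + (1 - 66) = -11/10 - 65 = -661/10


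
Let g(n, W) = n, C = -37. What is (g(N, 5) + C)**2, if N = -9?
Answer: 2116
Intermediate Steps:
(g(N, 5) + C)**2 = (-9 - 37)**2 = (-46)**2 = 2116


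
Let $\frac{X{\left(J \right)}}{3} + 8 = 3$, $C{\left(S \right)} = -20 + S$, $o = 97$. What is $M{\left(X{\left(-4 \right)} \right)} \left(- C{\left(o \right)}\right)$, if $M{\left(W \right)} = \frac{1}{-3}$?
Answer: $\frac{77}{3} \approx 25.667$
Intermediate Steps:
$X{\left(J \right)} = -15$ ($X{\left(J \right)} = -24 + 3 \cdot 3 = -24 + 9 = -15$)
$M{\left(W \right)} = - \frac{1}{3}$
$M{\left(X{\left(-4 \right)} \right)} \left(- C{\left(o \right)}\right) = - \frac{\left(-1\right) \left(-20 + 97\right)}{3} = - \frac{\left(-1\right) 77}{3} = \left(- \frac{1}{3}\right) \left(-77\right) = \frac{77}{3}$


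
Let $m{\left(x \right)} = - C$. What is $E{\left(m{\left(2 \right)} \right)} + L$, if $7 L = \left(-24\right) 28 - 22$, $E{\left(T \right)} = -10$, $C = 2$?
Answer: $- \frac{764}{7} \approx -109.14$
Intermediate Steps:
$m{\left(x \right)} = -2$ ($m{\left(x \right)} = \left(-1\right) 2 = -2$)
$L = - \frac{694}{7}$ ($L = \frac{\left(-24\right) 28 - 22}{7} = \frac{-672 - 22}{7} = \frac{1}{7} \left(-694\right) = - \frac{694}{7} \approx -99.143$)
$E{\left(m{\left(2 \right)} \right)} + L = -10 - \frac{694}{7} = - \frac{764}{7}$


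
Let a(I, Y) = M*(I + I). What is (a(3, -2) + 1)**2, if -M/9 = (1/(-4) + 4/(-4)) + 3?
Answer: 34969/4 ≈ 8742.3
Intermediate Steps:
M = -63/4 (M = -9*((1/(-4) + 4/(-4)) + 3) = -9*((1*(-1/4) + 4*(-1/4)) + 3) = -9*((-1/4 - 1) + 3) = -9*(-5/4 + 3) = -9*7/4 = -63/4 ≈ -15.750)
a(I, Y) = -63*I/2 (a(I, Y) = -63*(I + I)/4 = -63*I/2)
(a(3, -2) + 1)**2 = (-63/2*3 + 1)**2 = (-189/2 + 1)**2 = (-187/2)**2 = 34969/4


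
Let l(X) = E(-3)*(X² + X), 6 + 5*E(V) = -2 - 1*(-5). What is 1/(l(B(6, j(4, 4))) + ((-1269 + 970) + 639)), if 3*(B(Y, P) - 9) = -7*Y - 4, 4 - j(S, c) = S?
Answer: 15/4796 ≈ 0.0031276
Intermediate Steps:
j(S, c) = 4 - S
B(Y, P) = 23/3 - 7*Y/3 (B(Y, P) = 9 + (-7*Y - 4)/3 = 9 + (-4 - 7*Y)/3 = 9 + (-4/3 - 7*Y/3) = 23/3 - 7*Y/3)
E(V) = -⅗ (E(V) = -6/5 + (-2 - 1*(-5))/5 = -6/5 + (-2 + 5)/5 = -6/5 + (⅕)*3 = -6/5 + ⅗ = -⅗)
l(X) = -3*X/5 - 3*X²/5 (l(X) = -3*(X² + X)/5 = -3*(X + X²)/5 = -3*X/5 - 3*X²/5)
1/(l(B(6, j(4, 4))) + ((-1269 + 970) + 639)) = 1/(-3*(23/3 - 7/3*6)*(1 + (23/3 - 7/3*6))/5 + ((-1269 + 970) + 639)) = 1/(-3*(23/3 - 14)*(1 + (23/3 - 14))/5 + (-299 + 639)) = 1/(-⅗*(-19/3)*(1 - 19/3) + 340) = 1/(-⅗*(-19/3)*(-16/3) + 340) = 1/(-304/15 + 340) = 1/(4796/15) = 15/4796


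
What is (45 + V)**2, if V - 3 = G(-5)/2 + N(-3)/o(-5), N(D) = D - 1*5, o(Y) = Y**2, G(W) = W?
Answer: 5103081/2500 ≈ 2041.2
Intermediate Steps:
N(D) = -5 + D (N(D) = D - 5 = -5 + D)
V = 9/50 (V = 3 + (-5/2 + (-5 - 3)/((-5)**2)) = 3 + (-5*1/2 - 8/25) = 3 + (-5/2 - 8*1/25) = 3 + (-5/2 - 8/25) = 3 - 141/50 = 9/50 ≈ 0.18000)
(45 + V)**2 = (45 + 9/50)**2 = (2259/50)**2 = 5103081/2500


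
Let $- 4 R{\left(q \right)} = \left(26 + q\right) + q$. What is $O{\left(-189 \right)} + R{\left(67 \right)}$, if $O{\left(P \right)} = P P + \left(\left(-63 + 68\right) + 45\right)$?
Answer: $35731$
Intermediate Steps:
$O{\left(P \right)} = 50 + P^{2}$ ($O{\left(P \right)} = P^{2} + \left(5 + 45\right) = P^{2} + 50 = 50 + P^{2}$)
$R{\left(q \right)} = - \frac{13}{2} - \frac{q}{2}$ ($R{\left(q \right)} = - \frac{\left(26 + q\right) + q}{4} = - \frac{26 + 2 q}{4} = - \frac{13}{2} - \frac{q}{2}$)
$O{\left(-189 \right)} + R{\left(67 \right)} = \left(50 + \left(-189\right)^{2}\right) - 40 = \left(50 + 35721\right) - 40 = 35771 - 40 = 35731$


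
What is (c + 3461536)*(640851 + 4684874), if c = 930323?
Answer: 23389833272775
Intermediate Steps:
(c + 3461536)*(640851 + 4684874) = (930323 + 3461536)*(640851 + 4684874) = 4391859*5325725 = 23389833272775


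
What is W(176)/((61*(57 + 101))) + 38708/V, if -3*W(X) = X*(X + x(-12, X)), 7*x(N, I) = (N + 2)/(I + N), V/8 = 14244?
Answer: -28824358775/39400413864 ≈ -0.73158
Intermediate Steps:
V = 113952 (V = 8*14244 = 113952)
x(N, I) = (2 + N)/(7*(I + N)) (x(N, I) = ((N + 2)/(I + N))/7 = ((2 + N)/(I + N))/7 = (2 + N)/(7*(I + N)))
W(X) = -X*(X - 10/(7*(-12 + X)))/3 (W(X) = -X*(X + (2 - 12)/(7*(X - 12)))/3 = -X*(X + (⅐)*(-10)/(-12 + X))/3 = -X*(X - 10/(7*(-12 + X)))/3)
W(176)/((61*(57 + 101))) + 38708/V = (-1*176*(-10 + 7*176*(-12 + 176))/(-252 + 21*176))/((61*(57 + 101))) + 38708/113952 = (-1*176*(-10 + 7*176*164)/(-252 + 3696))/((61*158)) + 38708*(1/113952) = -1*176*(-10 + 202048)/3444/9638 + 9677/28488 = -1*176*1/3444*202038*(1/9638) + 9677/28488 = -2963224/287*1/9638 + 9677/28488 = -1481612/1383053 + 9677/28488 = -28824358775/39400413864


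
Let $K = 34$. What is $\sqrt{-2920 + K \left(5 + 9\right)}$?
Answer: $2 i \sqrt{611} \approx 49.437 i$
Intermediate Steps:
$\sqrt{-2920 + K \left(5 + 9\right)} = \sqrt{-2920 + 34 \left(5 + 9\right)} = \sqrt{-2920 + 34 \cdot 14} = \sqrt{-2920 + 476} = \sqrt{-2444} = 2 i \sqrt{611}$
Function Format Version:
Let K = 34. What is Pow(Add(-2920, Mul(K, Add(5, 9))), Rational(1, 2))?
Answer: Mul(2, I, Pow(611, Rational(1, 2))) ≈ Mul(49.437, I)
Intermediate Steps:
Pow(Add(-2920, Mul(K, Add(5, 9))), Rational(1, 2)) = Pow(Add(-2920, Mul(34, Add(5, 9))), Rational(1, 2)) = Pow(Add(-2920, Mul(34, 14)), Rational(1, 2)) = Pow(Add(-2920, 476), Rational(1, 2)) = Pow(-2444, Rational(1, 2)) = Mul(2, I, Pow(611, Rational(1, 2)))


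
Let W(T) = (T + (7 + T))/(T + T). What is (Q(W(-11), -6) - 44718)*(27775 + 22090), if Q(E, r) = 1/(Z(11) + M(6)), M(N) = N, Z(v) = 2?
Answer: -17838854695/8 ≈ -2.2299e+9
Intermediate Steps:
W(T) = (7 + 2*T)/(2*T) (W(T) = (7 + 2*T)/((2*T)) = (7 + 2*T)*(1/(2*T)) = (7 + 2*T)/(2*T))
Q(E, r) = 1/8 (Q(E, r) = 1/(2 + 6) = 1/8)
(Q(W(-11), -6) - 44718)*(27775 + 22090) = (1/8 - 44718)*(27775 + 22090) = -357743/8*49865 = -17838854695/8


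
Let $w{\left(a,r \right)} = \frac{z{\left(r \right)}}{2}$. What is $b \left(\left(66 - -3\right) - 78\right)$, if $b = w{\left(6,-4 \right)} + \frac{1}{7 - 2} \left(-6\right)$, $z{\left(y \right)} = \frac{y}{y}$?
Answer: $\frac{63}{10} \approx 6.3$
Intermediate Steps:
$z{\left(y \right)} = 1$
$w{\left(a,r \right)} = \frac{1}{2}$ ($w{\left(a,r \right)} = 1 \cdot \frac{1}{2} = \frac{1}{2}$)
$b = - \frac{7}{10}$ ($b = \frac{1}{2} + \frac{1}{7 - 2} \left(-6\right) = \frac{1}{2} + \frac{1}{5} \left(-6\right) = \frac{1}{2} - \frac{6}{5} = - \frac{7}{10} \approx -0.7$)
$b \left(\left(66 - -3\right) - 78\right) = - \frac{7 \left(\left(66 - -3\right) - 78\right)}{10} = - \frac{7 \left(\left(66 + 3\right) - 78\right)}{10} = - \frac{7 \left(69 - 78\right)}{10} = \left(- \frac{7}{10}\right) \left(-9\right) = \frac{63}{10}$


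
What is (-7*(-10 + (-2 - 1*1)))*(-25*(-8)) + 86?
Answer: 18286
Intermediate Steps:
(-7*(-10 + (-2 - 1*1)))*(-25*(-8)) + 86 = -7*(-10 + (-2 - 1))*200 + 86 = -7*(-10 - 3)*200 + 86 = -7*(-13)*200 + 86 = 91*200 + 86 = 18200 + 86 = 18286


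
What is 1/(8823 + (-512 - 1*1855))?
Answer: 1/6456 ≈ 0.00015489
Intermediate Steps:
1/(8823 + (-512 - 1*1855)) = 1/(8823 + (-512 - 1855)) = 1/(8823 - 2367) = 1/6456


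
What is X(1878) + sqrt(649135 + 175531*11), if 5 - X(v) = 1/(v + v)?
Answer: 18779/3756 + 6*sqrt(71666) ≈ 1611.2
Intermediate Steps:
X(v) = 5 - 1/(2*v) (X(v) = 5 - 1/(v + v) = 5 - 1/(2*v))
X(1878) + sqrt(649135 + 175531*11) = (5 - 1/2/1878) + sqrt(649135 + 175531*11) = (5 - 1/2*1/1878) + sqrt(649135 + 1930841) = (5 - 1/3756) + sqrt(2579976) = 18779/3756 + 6*sqrt(71666)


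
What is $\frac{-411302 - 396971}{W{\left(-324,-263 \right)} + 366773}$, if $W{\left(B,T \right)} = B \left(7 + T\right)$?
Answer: $- \frac{808273}{449717} \approx -1.7973$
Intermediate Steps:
$\frac{-411302 - 396971}{W{\left(-324,-263 \right)} + 366773} = \frac{-411302 - 396971}{- 324 \left(7 - 263\right) + 366773} = - \frac{808273}{\left(-324\right) \left(-256\right) + 366773} = - \frac{808273}{82944 + 366773} = - \frac{808273}{449717}$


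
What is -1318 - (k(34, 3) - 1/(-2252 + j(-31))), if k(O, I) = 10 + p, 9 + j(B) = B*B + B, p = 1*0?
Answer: -1767569/1331 ≈ -1328.0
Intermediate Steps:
p = 0
j(B) = -9 + B + B² (j(B) = -9 + (B*B + B) = -9 + (B² + B) = -9 + (B + B²) = -9 + B + B²)
k(O, I) = 10 (k(O, I) = 10 + 0 = 10)
-1318 - (k(34, 3) - 1/(-2252 + j(-31))) = -1318 - (10 - 1/(-2252 + (-9 - 31 + (-31)²))) = -1318 - (10 - 1/(-2252 + (-9 - 31 + 961))) = -1318 - (10 - 1/(-2252 + 921)) = -1318 - (10 - 1/(-1331)) = -1318 - (10 - 1*(-1/1331)) = -1318 - (10 + 1/1331) = -1318 - 1*13311/1331 = -1318 - 13311/1331 = -1767569/1331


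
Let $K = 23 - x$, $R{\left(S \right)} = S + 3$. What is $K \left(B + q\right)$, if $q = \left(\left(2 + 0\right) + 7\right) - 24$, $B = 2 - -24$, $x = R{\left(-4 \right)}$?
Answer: $264$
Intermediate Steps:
$R{\left(S \right)} = 3 + S$
$x = -1$ ($x = 3 - 4 = -1$)
$B = 26$ ($B = 2 + 24 = 26$)
$q = -15$ ($q = \left(2 + 7\right) - 24 = 9 - 24 = -15$)
$K = 24$ ($K = 23 - -1 = 23 + 1 = 24$)
$K \left(B + q\right) = 24 \left(26 - 15\right) = 24 \cdot 11 = 264$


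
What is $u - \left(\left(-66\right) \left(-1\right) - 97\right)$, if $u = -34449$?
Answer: $-34418$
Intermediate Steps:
$u - \left(\left(-66\right) \left(-1\right) - 97\right) = -34449 - \left(\left(-66\right) \left(-1\right) - 97\right) = -34449 - \left(66 - 97\right) = -34449 - -31 = -34449 + 31 = -34418$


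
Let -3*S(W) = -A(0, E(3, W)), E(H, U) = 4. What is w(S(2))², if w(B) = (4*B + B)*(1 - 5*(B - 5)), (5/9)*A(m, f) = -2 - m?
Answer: 36864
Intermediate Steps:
A(m, f) = -18/5 - 9*m/5 (A(m, f) = 9*(-2 - m)/5 = -18/5 - 9*m/5)
S(W) = -6/5 (S(W) = -(-1)*(-18/5 - 9/5*0)/3 = -(-1)*(-18/5 + 0)/3 = -(-1)*(-18)/(3*5) = -⅓*18/5 = -6/5)
w(B) = 5*B*(26 - 5*B) (w(B) = (5*B)*(1 - 5*(-5 + B)) = (5*B)*(1 + (25 - 5*B)) = (5*B)*(26 - 5*B) = 5*B*(26 - 5*B))
w(S(2))² = (5*(-6/5)*(26 - 5*(-6/5)))² = (5*(-6/5)*(26 + 6))² = (5*(-6/5)*32)² = (-192)² = 36864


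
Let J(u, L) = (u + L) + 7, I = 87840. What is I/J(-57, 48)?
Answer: -43920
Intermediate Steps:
J(u, L) = 7 + L + u (J(u, L) = (L + u) + 7 = 7 + L + u)
I/J(-57, 48) = 87840/(7 + 48 - 57) = 87840/(-2) = 87840*(-½) = -43920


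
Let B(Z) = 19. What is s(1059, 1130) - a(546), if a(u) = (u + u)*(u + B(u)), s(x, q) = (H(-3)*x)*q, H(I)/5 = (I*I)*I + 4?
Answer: -138234030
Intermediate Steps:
H(I) = 20 + 5*I³ (H(I) = 5*((I*I)*I + 4) = 5*(I²*I + 4) = 5*(I³ + 4) = 5*(4 + I³) = 20 + 5*I³)
s(x, q) = -115*q*x (s(x, q) = ((20 + 5*(-3)³)*x)*q = ((20 + 5*(-27))*x)*q = ((20 - 135)*x)*q = (-115*x)*q = -115*q*x)
a(u) = 2*u*(19 + u) (a(u) = (u + u)*(u + 19) = (2*u)*(19 + u) = 2*u*(19 + u))
s(1059, 1130) - a(546) = -115*1130*1059 - 2*546*(19 + 546) = -137617050 - 2*546*565 = -137617050 - 1*616980 = -137617050 - 616980 = -138234030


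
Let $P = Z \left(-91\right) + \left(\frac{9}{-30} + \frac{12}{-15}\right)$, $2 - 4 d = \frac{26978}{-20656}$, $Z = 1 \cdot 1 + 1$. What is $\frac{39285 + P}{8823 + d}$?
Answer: $\frac{8076888464}{1822649605} \approx 4.4314$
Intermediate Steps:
$Z = 2$ ($Z = 1 + 1 = 2$)
$d = \frac{34145}{41312}$ ($d = \frac{1}{2} - \frac{26978 \frac{1}{-20656}}{4} = \frac{1}{2} - \frac{26978 \left(- \frac{1}{20656}\right)}{4} = \frac{1}{2} - - \frac{13489}{41312} = \frac{1}{2} + \frac{13489}{41312} = \frac{34145}{41312} \approx 0.82652$)
$P = - \frac{1831}{10}$ ($P = 2 \left(-91\right) + \left(\frac{9}{-30} + \frac{12}{-15}\right) = -182 + \left(9 \left(- \frac{1}{30}\right) + 12 \left(- \frac{1}{15}\right)\right) = -182 - \frac{11}{10} = - \frac{1831}{10} \approx -183.1$)
$\frac{39285 + P}{8823 + d} = \frac{39285 - \frac{1831}{10}}{8823 + \frac{34145}{41312}} = \frac{391019}{10 \cdot \frac{364529921}{41312}} = \frac{391019}{10} \cdot \frac{41312}{364529921} = \frac{8076888464}{1822649605}$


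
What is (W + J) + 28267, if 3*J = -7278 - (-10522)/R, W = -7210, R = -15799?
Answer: 883042985/47397 ≈ 18631.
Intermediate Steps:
J = -114995644/47397 (J = (-7278 - (-10522)/(-15799))/3 = (-7278 - (-10522)*(-1)/15799)/3 = (-7278 - 1*10522/15799)/3 = (-7278 - 10522/15799)/3 = (⅓)*(-114995644/15799) = -114995644/47397 ≈ -2426.2)
(W + J) + 28267 = (-7210 - 114995644/47397) + 28267 = -456728014/47397 + 28267 = 883042985/47397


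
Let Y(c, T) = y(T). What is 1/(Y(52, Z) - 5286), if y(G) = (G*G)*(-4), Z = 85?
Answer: -1/34186 ≈ -2.9252e-5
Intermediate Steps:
y(G) = -4*G² (y(G) = G²*(-4) = -4*G²)
Y(c, T) = -4*T²
1/(Y(52, Z) - 5286) = 1/(-4*85² - 5286) = 1/(-4*7225 - 5286) = 1/(-28900 - 5286) = 1/(-34186) = -1/34186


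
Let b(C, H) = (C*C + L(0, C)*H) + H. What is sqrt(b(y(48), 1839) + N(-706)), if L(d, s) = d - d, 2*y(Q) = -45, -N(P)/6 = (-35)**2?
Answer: I*sqrt(20019)/2 ≈ 70.744*I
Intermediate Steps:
N(P) = -7350 (N(P) = -6*(-35)**2 = -6*1225 = -7350)
y(Q) = -45/2 (y(Q) = (1/2)*(-45) = -45/2)
L(d, s) = 0
b(C, H) = H + C**2 (b(C, H) = (C*C + 0*H) + H = (C**2 + 0) + H = C**2 + H = H + C**2)
sqrt(b(y(48), 1839) + N(-706)) = sqrt((1839 + (-45/2)**2) - 7350) = sqrt((1839 + 2025/4) - 7350) = sqrt(9381/4 - 7350) = sqrt(-20019/4) = I*sqrt(20019)/2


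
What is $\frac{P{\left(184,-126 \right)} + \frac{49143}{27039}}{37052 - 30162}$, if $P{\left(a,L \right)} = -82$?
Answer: $- \frac{144537}{12419914} \approx -0.011638$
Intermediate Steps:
$\frac{P{\left(184,-126 \right)} + \frac{49143}{27039}}{37052 - 30162} = \frac{-82 + \frac{49143}{27039}}{37052 - 30162} = \frac{-82 + 49143 \cdot \frac{1}{27039}}{6890} = \left(-82 + \frac{16381}{9013}\right) \frac{1}{6890} = \left(- \frac{722685}{9013}\right) \frac{1}{6890} = - \frac{144537}{12419914}$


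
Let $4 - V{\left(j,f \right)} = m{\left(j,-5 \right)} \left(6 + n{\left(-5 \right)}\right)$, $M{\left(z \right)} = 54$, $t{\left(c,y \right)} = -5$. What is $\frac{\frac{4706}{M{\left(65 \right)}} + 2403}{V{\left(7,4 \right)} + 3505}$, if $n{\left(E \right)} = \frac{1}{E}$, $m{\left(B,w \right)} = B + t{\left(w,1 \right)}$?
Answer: $\frac{336170}{472149} \approx 0.712$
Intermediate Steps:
$m{\left(B,w \right)} = -5 + B$ ($m{\left(B,w \right)} = B - 5 = -5 + B$)
$V{\left(j,f \right)} = 33 - \frac{29 j}{5}$ ($V{\left(j,f \right)} = 4 - \left(-5 + j\right) \left(6 + \frac{1}{-5}\right) = 4 - \left(-5 + j\right) \left(6 - \frac{1}{5}\right) = 4 - \left(-5 + j\right) \frac{29}{5} = 4 - \left(-29 + \frac{29 j}{5}\right) = 33 - \frac{29 j}{5}$)
$\frac{\frac{4706}{M{\left(65 \right)}} + 2403}{V{\left(7,4 \right)} + 3505} = \frac{\frac{4706}{54} + 2403}{\left(33 - \frac{203}{5}\right) + 3505} = \frac{4706 \cdot \frac{1}{54} + 2403}{\left(33 - \frac{203}{5}\right) + 3505} = \frac{\frac{2353}{27} + 2403}{- \frac{38}{5} + 3505} = \frac{67234}{27 \cdot \frac{17487}{5}} = \frac{67234}{27} \cdot \frac{5}{17487} = \frac{336170}{472149}$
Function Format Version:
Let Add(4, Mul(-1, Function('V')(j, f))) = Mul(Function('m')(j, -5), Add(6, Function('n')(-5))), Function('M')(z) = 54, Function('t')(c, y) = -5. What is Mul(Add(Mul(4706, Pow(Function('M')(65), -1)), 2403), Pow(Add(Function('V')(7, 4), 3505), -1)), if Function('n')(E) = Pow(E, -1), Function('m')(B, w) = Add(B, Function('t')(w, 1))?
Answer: Rational(336170, 472149) ≈ 0.71200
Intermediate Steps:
Function('m')(B, w) = Add(-5, B) (Function('m')(B, w) = Add(B, -5) = Add(-5, B))
Function('V')(j, f) = Add(33, Mul(Rational(-29, 5), j)) (Function('V')(j, f) = Add(4, Mul(-1, Mul(Add(-5, j), Add(6, Pow(-5, -1))))) = Add(4, Mul(-1, Mul(Add(-5, j), Add(6, Rational(-1, 5))))) = Add(4, Mul(-1, Mul(Add(-5, j), Rational(29, 5)))) = Add(4, Mul(-1, Add(-29, Mul(Rational(29, 5), j)))) = Add(4, Add(29, Mul(Rational(-29, 5), j))) = Add(33, Mul(Rational(-29, 5), j)))
Mul(Add(Mul(4706, Pow(Function('M')(65), -1)), 2403), Pow(Add(Function('V')(7, 4), 3505), -1)) = Mul(Add(Mul(4706, Pow(54, -1)), 2403), Pow(Add(Add(33, Mul(Rational(-29, 5), 7)), 3505), -1)) = Mul(Add(Mul(4706, Rational(1, 54)), 2403), Pow(Add(Add(33, Rational(-203, 5)), 3505), -1)) = Mul(Add(Rational(2353, 27), 2403), Pow(Add(Rational(-38, 5), 3505), -1)) = Mul(Rational(67234, 27), Pow(Rational(17487, 5), -1)) = Mul(Rational(67234, 27), Rational(5, 17487)) = Rational(336170, 472149)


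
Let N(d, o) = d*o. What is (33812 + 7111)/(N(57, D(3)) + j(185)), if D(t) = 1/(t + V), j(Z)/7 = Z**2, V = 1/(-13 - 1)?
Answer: 1677843/9823373 ≈ 0.17080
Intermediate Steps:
V = -1/14 (V = 1/(-14) = -1/14 ≈ -0.071429)
j(Z) = 7*Z**2
D(t) = 1/(-1/14 + t) (D(t) = 1/(t - 1/14) = 1/(-1/14 + t))
(33812 + 7111)/(N(57, D(3)) + j(185)) = (33812 + 7111)/(57*(14/(-1 + 14*3)) + 7*185**2) = 40923/(57*(14/(-1 + 42)) + 7*34225) = 40923/(57*(14/41) + 239575) = 40923/(798/41 + 239575) = 40923/(9823373/41) = 40923*(41/9823373) = 1677843/9823373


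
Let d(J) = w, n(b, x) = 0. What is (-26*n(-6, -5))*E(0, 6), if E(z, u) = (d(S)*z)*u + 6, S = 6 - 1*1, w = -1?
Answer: 0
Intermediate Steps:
S = 5 (S = 6 - 1 = 5)
d(J) = -1
E(z, u) = 6 - u*z (E(z, u) = (-z)*u + 6 = -u*z + 6 = 6 - u*z)
(-26*n(-6, -5))*E(0, 6) = (-26*0)*(6 - 1*6*0) = 0*(6 + 0) = 0*6 = 0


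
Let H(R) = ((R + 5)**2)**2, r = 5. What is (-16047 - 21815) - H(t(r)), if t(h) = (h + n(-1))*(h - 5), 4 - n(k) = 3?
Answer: -38487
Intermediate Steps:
n(k) = 1 (n(k) = 4 - 1*3 = 4 - 3 = 1)
t(h) = (1 + h)*(-5 + h) (t(h) = (h + 1)*(h - 5) = (1 + h)*(-5 + h))
H(R) = (5 + R)**4 (H(R) = ((5 + R)**2)**2 = (5 + R)**4)
(-16047 - 21815) - H(t(r)) = (-16047 - 21815) - (5 + (-5 + 5**2 - 4*5))**4 = -37862 - (5 + (-5 + 25 - 20))**4 = -37862 - (5 + 0)**4 = -37862 - 1*5**4 = -37862 - 1*625 = -37862 - 625 = -38487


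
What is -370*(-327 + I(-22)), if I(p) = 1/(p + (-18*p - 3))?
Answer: 44886920/371 ≈ 1.2099e+5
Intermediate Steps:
I(p) = 1/(-3 - 17*p) (I(p) = 1/(p + (-3 - 18*p)) = 1/(-3 - 17*p))
-370*(-327 + I(-22)) = -370*(-327 - 1/(3 + 17*(-22))) = -370*(-327 - 1/(3 - 374)) = -370*(-327 - 1/(-371)) = -370*(-327 - 1*(-1/371)) = -370*(-327 + 1/371) = -370*(-121316/371) = 44886920/371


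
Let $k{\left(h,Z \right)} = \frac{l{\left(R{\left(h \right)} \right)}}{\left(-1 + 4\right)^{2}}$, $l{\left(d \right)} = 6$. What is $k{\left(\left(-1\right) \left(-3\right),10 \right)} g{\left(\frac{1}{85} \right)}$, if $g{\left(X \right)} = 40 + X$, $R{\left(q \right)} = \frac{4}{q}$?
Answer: $\frac{6802}{255} \approx 26.674$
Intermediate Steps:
$k{\left(h,Z \right)} = \frac{2}{3}$ ($k{\left(h,Z \right)} = \frac{6}{\left(-1 + 4\right)^{2}} = \frac{6}{3^{2}} = \frac{6}{9} = 6 \cdot \frac{1}{9} = \frac{2}{3}$)
$k{\left(\left(-1\right) \left(-3\right),10 \right)} g{\left(\frac{1}{85} \right)} = \frac{2 \left(40 + \frac{1}{85}\right)}{3} = \frac{2}{3} \cdot \frac{3401}{85} = \frac{6802}{255}$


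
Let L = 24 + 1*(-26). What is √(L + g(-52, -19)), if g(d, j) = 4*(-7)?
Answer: I*√30 ≈ 5.4772*I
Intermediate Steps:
g(d, j) = -28
L = -2 (L = 24 - 26 = -2)
√(L + g(-52, -19)) = √(-2 - 28) = √(-30) = I*√30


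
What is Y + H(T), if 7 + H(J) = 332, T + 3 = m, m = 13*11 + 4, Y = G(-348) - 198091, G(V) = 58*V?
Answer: -217950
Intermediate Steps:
Y = -218275 (Y = 58*(-348) - 198091 = -20184 - 198091 = -218275)
m = 147 (m = 143 + 4 = 147)
T = 144 (T = -3 + 147 = 144)
H(J) = 325 (H(J) = -7 + 332 = 325)
Y + H(T) = -218275 + 325 = -217950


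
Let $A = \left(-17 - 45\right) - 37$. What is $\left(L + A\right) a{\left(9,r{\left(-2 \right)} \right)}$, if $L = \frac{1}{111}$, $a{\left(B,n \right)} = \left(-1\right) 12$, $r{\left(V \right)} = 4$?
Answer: $\frac{43952}{37} \approx 1187.9$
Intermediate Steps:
$a{\left(B,n \right)} = -12$
$A = -99$ ($A = -62 - 37 = -99$)
$L = \frac{1}{111} \approx 0.009009$
$\left(L + A\right) a{\left(9,r{\left(-2 \right)} \right)} = \left(\frac{1}{111} - 99\right) \left(-12\right) = \left(- \frac{10988}{111}\right) \left(-12\right) = \frac{43952}{37}$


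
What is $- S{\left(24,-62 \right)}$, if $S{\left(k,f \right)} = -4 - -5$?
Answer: $-1$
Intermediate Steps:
$S{\left(k,f \right)} = 1$ ($S{\left(k,f \right)} = -4 + 5 = 1$)
$- S{\left(24,-62 \right)} = \left(-1\right) 1 = -1$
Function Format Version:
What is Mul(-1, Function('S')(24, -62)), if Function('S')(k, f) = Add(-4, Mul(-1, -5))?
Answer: -1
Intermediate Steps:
Function('S')(k, f) = 1 (Function('S')(k, f) = Add(-4, 5) = 1)
Mul(-1, Function('S')(24, -62)) = Mul(-1, 1) = -1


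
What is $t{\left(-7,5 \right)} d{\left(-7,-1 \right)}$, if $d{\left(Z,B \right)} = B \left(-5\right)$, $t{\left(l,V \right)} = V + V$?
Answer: $50$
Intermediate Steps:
$t{\left(l,V \right)} = 2 V$
$d{\left(Z,B \right)} = - 5 B$
$t{\left(-7,5 \right)} d{\left(-7,-1 \right)} = 2 \cdot 5 \left(\left(-5\right) \left(-1\right)\right) = 10 \cdot 5 = 50$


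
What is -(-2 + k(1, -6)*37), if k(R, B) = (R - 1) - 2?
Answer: 76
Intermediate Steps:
k(R, B) = -3 + R (k(R, B) = (-1 + R) - 2 = -3 + R)
-(-2 + k(1, -6)*37) = -(-2 + (-3 + 1)*37) = -(-2 - 2*37) = -(-2 - 74) = -1*(-76) = 76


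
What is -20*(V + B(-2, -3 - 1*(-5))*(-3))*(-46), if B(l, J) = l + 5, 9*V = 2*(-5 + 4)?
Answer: -76360/9 ≈ -8484.4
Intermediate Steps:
V = -2/9 (V = (2*(-5 + 4))/9 = (2*(-1))/9 = (⅑)*(-2) = -2/9 ≈ -0.22222)
B(l, J) = 5 + l
-20*(V + B(-2, -3 - 1*(-5))*(-3))*(-46) = -20*(-2/9 + (5 - 2)*(-3))*(-46) = -20*(-2/9 + 3*(-3))*(-46) = -20*(-2/9 - 9)*(-46) = -20*(-83/9)*(-46) = (1660/9)*(-46) = -76360/9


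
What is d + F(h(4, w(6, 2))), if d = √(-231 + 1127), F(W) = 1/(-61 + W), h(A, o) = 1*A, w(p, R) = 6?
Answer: -1/57 + 8*√14 ≈ 29.916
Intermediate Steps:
h(A, o) = A
d = 8*√14 (d = √896 = 8*√14 ≈ 29.933)
d + F(h(4, w(6, 2))) = 8*√14 + 1/(-61 + 4) = 8*√14 + 1/(-57) = 8*√14 - 1/57 = -1/57 + 8*√14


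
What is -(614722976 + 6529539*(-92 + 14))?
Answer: -105418934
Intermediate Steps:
-(614722976 + 6529539*(-92 + 14)) = -94631/(1/(69*(-78) + 6496)) = -94631/(1/(-5382 + 6496)) = -94631/(1/1114) = -94631/1/1114 = -94631*1114 = -105418934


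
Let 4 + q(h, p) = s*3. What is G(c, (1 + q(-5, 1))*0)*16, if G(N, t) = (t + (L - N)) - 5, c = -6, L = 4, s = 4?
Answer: 80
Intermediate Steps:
q(h, p) = 8 (q(h, p) = -4 + 4*3 = -4 + 12 = 8)
G(N, t) = -1 + t - N (G(N, t) = (t + (4 - N)) - 5 = (4 + t - N) - 5 = -1 + t - N)
G(c, (1 + q(-5, 1))*0)*16 = (-1 + (1 + 8)*0 - 1*(-6))*16 = (-1 + 9*0 + 6)*16 = (-1 + 0 + 6)*16 = 5*16 = 80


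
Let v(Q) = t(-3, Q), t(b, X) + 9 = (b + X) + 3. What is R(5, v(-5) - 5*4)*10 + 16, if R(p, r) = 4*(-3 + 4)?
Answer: 56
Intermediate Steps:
t(b, X) = -6 + X + b (t(b, X) = -9 + ((b + X) + 3) = -9 + ((X + b) + 3) = -9 + (3 + X + b) = -6 + X + b)
v(Q) = -9 + Q (v(Q) = -6 + Q - 3 = -9 + Q)
R(p, r) = 4 (R(p, r) = 4*1 = 4)
R(5, v(-5) - 5*4)*10 + 16 = 4*10 + 16 = 40 + 16 = 56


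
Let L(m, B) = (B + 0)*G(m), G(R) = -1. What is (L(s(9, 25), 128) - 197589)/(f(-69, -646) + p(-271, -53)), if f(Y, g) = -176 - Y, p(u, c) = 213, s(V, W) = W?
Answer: -197717/106 ≈ -1865.3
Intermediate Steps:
L(m, B) = -B (L(m, B) = (B + 0)*(-1) = B*(-1) = -B)
(L(s(9, 25), 128) - 197589)/(f(-69, -646) + p(-271, -53)) = (-1*128 - 197589)/((-176 - 1*(-69)) + 213) = (-128 - 197589)/((-176 + 69) + 213) = -197717/(-107 + 213) = -197717/106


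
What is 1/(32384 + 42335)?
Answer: 1/74719 ≈ 1.3383e-5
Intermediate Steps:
1/(32384 + 42335) = 1/74719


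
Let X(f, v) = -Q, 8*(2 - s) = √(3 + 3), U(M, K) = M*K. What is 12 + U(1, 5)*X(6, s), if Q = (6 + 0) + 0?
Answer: -18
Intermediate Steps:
U(M, K) = K*M
s = 2 - √6/8 (s = 2 - √(3 + 3)/8 = 2 - √6/8 ≈ 1.6938)
Q = 6 (Q = 6 + 0 = 6)
X(f, v) = -6 (X(f, v) = -1*6 = -6)
12 + U(1, 5)*X(6, s) = 12 + (5*1)*(-6) = 12 + 5*(-6) = 12 - 30 = -18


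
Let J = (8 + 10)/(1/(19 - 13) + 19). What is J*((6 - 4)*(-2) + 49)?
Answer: 972/23 ≈ 42.261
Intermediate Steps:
J = 108/115 (J = 18/(1/6 + 19) = 18/(115/6) = 18*(6/115) = 108/115 ≈ 0.93913)
J*((6 - 4)*(-2) + 49) = 108*((6 - 4)*(-2) + 49)/115 = 108*(2*(-2) + 49)/115 = 108*(-4 + 49)/115 = (108/115)*45 = 972/23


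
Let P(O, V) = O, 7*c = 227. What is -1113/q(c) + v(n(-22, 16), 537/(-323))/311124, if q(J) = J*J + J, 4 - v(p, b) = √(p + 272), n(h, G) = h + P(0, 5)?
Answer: -471321031/459063462 - 5*√10/311124 ≈ -1.0268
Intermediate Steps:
c = 227/7 (c = (⅐)*227 = 227/7 ≈ 32.429)
n(h, G) = h (n(h, G) = h + 0 = h)
v(p, b) = 4 - √(272 + p) (v(p, b) = 4 - √(p + 272) = 4 - √(272 + p))
q(J) = J + J² (q(J) = J² + J = J + J²)
-1113/q(c) + v(n(-22, 16), 537/(-323))/311124 = -1113*7/(227*(1 + 227/7)) + (4 - √(272 - 22))/311124 = -1113/((227/7)*(234/7)) + (4 - √250)*(1/311124) = -1113/53118/49 + (4 - 5*√10)*(1/311124) = -1113*49/53118 + (4 - 5*√10)*(1/311124) = -18179/17706 + (1/77781 - 5*√10/311124) = -471321031/459063462 - 5*√10/311124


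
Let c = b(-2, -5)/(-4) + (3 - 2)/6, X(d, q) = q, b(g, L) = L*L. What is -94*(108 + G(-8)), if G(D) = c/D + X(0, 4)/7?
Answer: -3453137/336 ≈ -10277.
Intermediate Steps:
b(g, L) = L²
c = -73/12 (c = (-5)²/(-4) + (3 - 2)/6 = 25*(-¼) + 1*(⅙) = -25/4 + ⅙ = -73/12 ≈ -6.0833)
G(D) = 4/7 - 73/(12*D) (G(D) = -73/(12*D) + 4/7 = 4/7 - 73/(12*D))
-94*(108 + G(-8)) = -94*(108 + (1/84)*(-511 + 48*(-8))/(-8)) = -94*(108 + (1/84)*(-⅛)*(-511 - 384)) = -94*(108 + (1/84)*(-⅛)*(-895)) = -94*(108 + 895/672) = -94*73471/672 = -3453137/336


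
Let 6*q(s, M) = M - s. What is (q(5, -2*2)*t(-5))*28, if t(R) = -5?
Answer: 210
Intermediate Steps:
q(s, M) = -s/6 + M/6 (q(s, M) = (M - s)/6 = -s/6 + M/6)
(q(5, -2*2)*t(-5))*28 = ((-1/6*5 + (-2*2)/6)*(-5))*28 = ((-5/6 + (1/6)*(-4))*(-5))*28 = ((-5/6 - 2/3)*(-5))*28 = -3/2*(-5)*28 = (15/2)*28 = 210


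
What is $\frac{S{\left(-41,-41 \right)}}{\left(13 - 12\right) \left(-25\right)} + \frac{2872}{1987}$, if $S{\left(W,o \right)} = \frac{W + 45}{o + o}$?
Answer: $\frac{2947774}{2036675} \approx 1.4473$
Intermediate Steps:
$S{\left(W,o \right)} = \frac{45 + W}{2 o}$
$\frac{S{\left(-41,-41 \right)}}{\left(13 - 12\right) \left(-25\right)} + \frac{2872}{1987} = \frac{\frac{1}{2} \frac{1}{-41} \left(45 - 41\right)}{\left(13 - 12\right) \left(-25\right)} + \frac{2872}{1987} = \frac{\frac{1}{2} \left(- \frac{1}{41}\right) 4}{1 \left(-25\right)} + 2872 \cdot \frac{1}{1987} = - \frac{2}{41 \left(-25\right)} + \frac{2872}{1987} = \left(- \frac{2}{41}\right) \left(- \frac{1}{25}\right) + \frac{2872}{1987} = \frac{2}{1025} + \frac{2872}{1987} = \frac{2947774}{2036675}$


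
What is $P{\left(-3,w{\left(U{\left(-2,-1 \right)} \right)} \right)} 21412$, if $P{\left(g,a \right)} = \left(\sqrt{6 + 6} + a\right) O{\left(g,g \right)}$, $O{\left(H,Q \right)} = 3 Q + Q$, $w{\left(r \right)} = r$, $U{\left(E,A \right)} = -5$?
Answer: $1284720 - 513888 \sqrt{3} \approx 3.9464 \cdot 10^{5}$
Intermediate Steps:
$O{\left(H,Q \right)} = 4 Q$
$P{\left(g,a \right)} = 4 g \left(a + 2 \sqrt{3}\right)$ ($P{\left(g,a \right)} = \left(\sqrt{6 + 6} + a\right) 4 g = \left(\sqrt{12} + a\right) 4 g = \left(2 \sqrt{3} + a\right) 4 g = \left(a + 2 \sqrt{3}\right) 4 g = 4 g \left(a + 2 \sqrt{3}\right)$)
$P{\left(-3,w{\left(U{\left(-2,-1 \right)} \right)} \right)} 21412 = 4 \left(-3\right) \left(-5 + 2 \sqrt{3}\right) 21412 = \left(60 - 24 \sqrt{3}\right) 21412 = 1284720 - 513888 \sqrt{3}$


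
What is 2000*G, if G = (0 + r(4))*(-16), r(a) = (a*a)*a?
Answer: -2048000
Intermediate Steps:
r(a) = a³ (r(a) = a²*a = a³)
G = -1024 (G = (0 + 4³)*(-16) = (0 + 64)*(-16) = 64*(-16) = -1024)
2000*G = 2000*(-1024) = -2048000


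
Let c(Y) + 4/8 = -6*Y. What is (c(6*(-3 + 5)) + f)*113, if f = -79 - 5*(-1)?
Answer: -33109/2 ≈ -16555.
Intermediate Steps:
c(Y) = -1/2 - 6*Y
f = -74 (f = -79 - 1*(-5) = -79 + 5 = -74)
(c(6*(-3 + 5)) + f)*113 = ((-1/2 - 36*(-3 + 5)) - 74)*113 = ((-1/2 - 36*2) - 74)*113 = ((-1/2 - 6*12) - 74)*113 = ((-1/2 - 72) - 74)*113 = (-145/2 - 74)*113 = -293/2*113 = -33109/2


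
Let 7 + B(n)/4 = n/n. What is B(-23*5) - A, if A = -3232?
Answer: 3208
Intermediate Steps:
B(n) = -24 (B(n) = -28 + 4*(n/n) = -28 + 4*1 = -28 + 4 = -24)
B(-23*5) - A = -24 - 1*(-3232) = -24 + 3232 = 3208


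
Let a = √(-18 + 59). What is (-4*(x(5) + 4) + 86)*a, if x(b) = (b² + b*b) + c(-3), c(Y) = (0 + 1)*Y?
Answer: -118*√41 ≈ -755.57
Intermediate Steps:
c(Y) = Y (c(Y) = 1*Y = Y)
x(b) = -3 + 2*b² (x(b) = (b² + b*b) - 3 = (b² + b²) - 3 = 2*b² - 3 = -3 + 2*b²)
a = √41 ≈ 6.4031
(-4*(x(5) + 4) + 86)*a = (-4*((-3 + 2*5²) + 4) + 86)*√41 = (-4*((-3 + 2*25) + 4) + 86)*√41 = (-4*((-3 + 50) + 4) + 86)*√41 = (-4*(47 + 4) + 86)*√41 = (-4*51 + 86)*√41 = (-204 + 86)*√41 = -118*√41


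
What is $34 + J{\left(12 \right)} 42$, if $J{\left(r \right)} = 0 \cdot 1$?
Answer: $34$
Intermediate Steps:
$J{\left(r \right)} = 0$
$34 + J{\left(12 \right)} 42 = 34 + 0 \cdot 42 = 34 + 0 = 34$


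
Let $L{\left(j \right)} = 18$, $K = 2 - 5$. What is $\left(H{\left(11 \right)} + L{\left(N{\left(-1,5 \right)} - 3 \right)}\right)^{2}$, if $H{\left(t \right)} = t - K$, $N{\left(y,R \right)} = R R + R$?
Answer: $1024$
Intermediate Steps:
$K = -3$ ($K = 2 - 5 = -3$)
$N{\left(y,R \right)} = R + R^{2}$ ($N{\left(y,R \right)} = R^{2} + R = R + R^{2}$)
$H{\left(t \right)} = 3 + t$ ($H{\left(t \right)} = t - -3 = t + 3 = 3 + t$)
$\left(H{\left(11 \right)} + L{\left(N{\left(-1,5 \right)} - 3 \right)}\right)^{2} = \left(\left(3 + 11\right) + 18\right)^{2} = \left(14 + 18\right)^{2} = 32^{2} = 1024$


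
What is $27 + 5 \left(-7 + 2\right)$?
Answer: $2$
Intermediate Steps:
$27 + 5 \left(-7 + 2\right) = 27 + 5 \left(-5\right) = 27 - 25 = 2$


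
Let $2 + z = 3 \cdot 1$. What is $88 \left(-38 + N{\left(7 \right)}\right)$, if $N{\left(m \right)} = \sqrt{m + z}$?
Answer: $-3344 + 176 \sqrt{2} \approx -3095.1$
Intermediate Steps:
$z = 1$ ($z = -2 + 3 \cdot 1 = -2 + 3 = 1$)
$N{\left(m \right)} = \sqrt{1 + m}$ ($N{\left(m \right)} = \sqrt{m + 1} = \sqrt{1 + m}$)
$88 \left(-38 + N{\left(7 \right)}\right) = 88 \left(-38 + \sqrt{1 + 7}\right) = 88 \left(-38 + \sqrt{8}\right) = 88 \left(-38 + 2 \sqrt{2}\right) = -3344 + 176 \sqrt{2}$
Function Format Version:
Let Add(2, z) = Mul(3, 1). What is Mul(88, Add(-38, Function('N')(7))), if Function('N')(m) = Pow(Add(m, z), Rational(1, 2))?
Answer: Add(-3344, Mul(176, Pow(2, Rational(1, 2)))) ≈ -3095.1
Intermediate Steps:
z = 1 (z = Add(-2, Mul(3, 1)) = Add(-2, 3) = 1)
Function('N')(m) = Pow(Add(1, m), Rational(1, 2)) (Function('N')(m) = Pow(Add(m, 1), Rational(1, 2)) = Pow(Add(1, m), Rational(1, 2)))
Mul(88, Add(-38, Function('N')(7))) = Mul(88, Add(-38, Pow(Add(1, 7), Rational(1, 2)))) = Mul(88, Add(-38, Pow(8, Rational(1, 2)))) = Mul(88, Add(-38, Mul(2, Pow(2, Rational(1, 2))))) = Add(-3344, Mul(176, Pow(2, Rational(1, 2))))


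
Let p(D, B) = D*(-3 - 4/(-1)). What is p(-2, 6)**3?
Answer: -8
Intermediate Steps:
p(D, B) = D (p(D, B) = D*(-3 - 4*(-1)) = D*(-3 + 4) = D*1 = D)
p(-2, 6)**3 = (-2)**3 = -8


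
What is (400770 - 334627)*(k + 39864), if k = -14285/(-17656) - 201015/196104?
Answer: 95097686042402813/36066794 ≈ 2.6367e+9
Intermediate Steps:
k = -7789325/36066794 (k = -14285*(-1/17656) - 201015*1/196104 = 14285/17656 - 67005/65368 = -7789325/36066794 ≈ -0.21597)
(400770 - 334627)*(k + 39864) = (400770 - 334627)*(-7789325/36066794 + 39864) = 66143*(1437758886691/36066794) = 95097686042402813/36066794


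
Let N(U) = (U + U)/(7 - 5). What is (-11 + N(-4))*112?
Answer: -1680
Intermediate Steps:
N(U) = U (N(U) = (2*U)/2 = (2*U)*(½) = U)
(-11 + N(-4))*112 = (-11 - 4)*112 = -15*112 = -1680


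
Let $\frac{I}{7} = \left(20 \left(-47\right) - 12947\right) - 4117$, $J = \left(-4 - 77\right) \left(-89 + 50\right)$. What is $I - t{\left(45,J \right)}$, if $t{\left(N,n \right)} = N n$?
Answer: $-268183$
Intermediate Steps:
$J = 3159$ ($J = \left(-81\right) \left(-39\right) = 3159$)
$I = -126028$ ($I = 7 \left(\left(20 \left(-47\right) - 12947\right) - 4117\right) = 7 \left(\left(-940 - 12947\right) - 4117\right) = 7 \left(-13887 - 4117\right) = 7 \left(-18004\right) = -126028$)
$I - t{\left(45,J \right)} = -126028 - 45 \cdot 3159 = -126028 - 142155 = -268183$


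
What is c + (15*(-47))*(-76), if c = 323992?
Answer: 377572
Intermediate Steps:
c + (15*(-47))*(-76) = 323992 + (15*(-47))*(-76) = 323992 - 705*(-76) = 323992 + 53580 = 377572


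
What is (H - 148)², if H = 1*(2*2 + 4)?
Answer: 19600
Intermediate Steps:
H = 8 (H = 1*(4 + 4) = 1*8 = 8)
(H - 148)² = (8 - 148)² = (-140)² = 19600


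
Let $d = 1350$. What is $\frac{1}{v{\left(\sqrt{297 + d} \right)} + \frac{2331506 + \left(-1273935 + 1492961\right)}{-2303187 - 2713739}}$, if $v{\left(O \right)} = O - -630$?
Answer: $\frac{3961004614516312}{2483055629408626033} - \frac{18877159867107 \sqrt{183}}{2483055629408626033} \approx 0.0014924$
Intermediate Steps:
$v{\left(O \right)} = 630 + O$ ($v{\left(O \right)} = O + 630 = 630 + O$)
$\frac{1}{v{\left(\sqrt{297 + d} \right)} + \frac{2331506 + \left(-1273935 + 1492961\right)}{-2303187 - 2713739}} = \frac{1}{\left(630 + \sqrt{297 + 1350}\right) + \frac{2331506 + \left(-1273935 + 1492961\right)}{-2303187 - 2713739}} = \frac{1}{\left(630 + \sqrt{1647}\right) + \frac{2331506 + 219026}{-5016926}} = \frac{1}{\left(630 + 3 \sqrt{183}\right) + 2550532 \left(- \frac{1}{5016926}\right)} = \frac{1}{\left(630 + 3 \sqrt{183}\right) - \frac{1275266}{2508463}} = \frac{1}{\frac{1579056424}{2508463} + 3 \sqrt{183}}$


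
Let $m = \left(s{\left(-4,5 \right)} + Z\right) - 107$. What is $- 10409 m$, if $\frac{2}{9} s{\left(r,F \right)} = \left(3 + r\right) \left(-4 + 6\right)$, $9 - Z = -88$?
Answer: $197771$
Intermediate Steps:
$Z = 97$ ($Z = 9 - -88 = 9 + 88 = 97$)
$s{\left(r,F \right)} = 27 + 9 r$ ($s{\left(r,F \right)} = \frac{9 \left(3 + r\right) \left(-4 + 6\right)}{2} = \frac{9 \left(3 + r\right) 2}{2} = \frac{9 \left(6 + 2 r\right)}{2} = 27 + 9 r$)
$m = -19$ ($m = \left(\left(27 + 9 \left(-4\right)\right) + 97\right) - 107 = \left(\left(27 - 36\right) + 97\right) - 107 = \left(-9 + 97\right) - 107 = 88 - 107 = -19$)
$- 10409 m = \left(-10409\right) \left(-19\right) = 197771$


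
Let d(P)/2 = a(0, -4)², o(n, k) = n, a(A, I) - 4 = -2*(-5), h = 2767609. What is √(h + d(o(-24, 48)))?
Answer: √2768001 ≈ 1663.7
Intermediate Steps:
a(A, I) = 14 (a(A, I) = 4 - 2*(-5) = 4 + 10 = 14)
d(P) = 392 (d(P) = 2*14² = 2*196 = 392)
√(h + d(o(-24, 48))) = √(2767609 + 392) = √2768001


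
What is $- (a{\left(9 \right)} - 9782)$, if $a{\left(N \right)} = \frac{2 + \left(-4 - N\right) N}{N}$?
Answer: $\frac{88153}{9} \approx 9794.8$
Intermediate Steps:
$a{\left(N \right)} = \frac{2 + N \left(-4 - N\right)}{N}$
$- (a{\left(9 \right)} - 9782) = - (\left(-4 - 9 + \frac{2}{9}\right) - 9782) = - (- \frac{115}{9} - 9782) = \left(-1\right) \left(- \frac{88153}{9}\right) = \frac{88153}{9}$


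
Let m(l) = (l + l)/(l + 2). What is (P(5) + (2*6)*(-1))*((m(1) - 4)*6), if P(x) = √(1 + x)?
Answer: 240 - 20*√6 ≈ 191.01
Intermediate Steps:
m(l) = 2*l/(2 + l) (m(l) = (2*l)/(2 + l) = 2*l/(2 + l))
(P(5) + (2*6)*(-1))*((m(1) - 4)*6) = (√(1 + 5) + (2*6)*(-1))*((2*1/(2 + 1) - 4)*6) = (√6 + 12*(-1))*((2*1/3 - 4)*6) = (√6 - 12)*((2*1*(⅓) - 4)*6) = (-12 + √6)*((⅔ - 4)*6) = (-12 + √6)*(-10/3*6) = (-12 + √6)*(-20) = 240 - 20*√6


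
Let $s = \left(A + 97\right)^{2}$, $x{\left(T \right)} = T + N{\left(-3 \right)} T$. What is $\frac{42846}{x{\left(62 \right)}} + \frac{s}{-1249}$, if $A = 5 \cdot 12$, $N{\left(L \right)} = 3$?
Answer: $\frac{23700851}{154876} \approx 153.03$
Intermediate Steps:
$A = 60$
$x{\left(T \right)} = 4 T$ ($x{\left(T \right)} = T + 3 T = 4 T$)
$s = 24649$ ($s = \left(60 + 97\right)^{2} = 157^{2} = 24649$)
$\frac{42846}{x{\left(62 \right)}} + \frac{s}{-1249} = \frac{42846}{4 \cdot 62} + \frac{24649}{-1249} = \frac{42846}{248} + 24649 \left(- \frac{1}{1249}\right) = 42846 \cdot \frac{1}{248} - \frac{24649}{1249} = \frac{21423}{124} - \frac{24649}{1249} = \frac{23700851}{154876}$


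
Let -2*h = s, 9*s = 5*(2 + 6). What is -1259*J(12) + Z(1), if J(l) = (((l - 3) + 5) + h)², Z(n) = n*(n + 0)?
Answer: -14146043/81 ≈ -1.7464e+5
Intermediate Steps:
s = 40/9 (s = (5*(2 + 6))/9 = (5*8)/9 = (⅑)*40 = 40/9 ≈ 4.4444)
h = -20/9 (h = -½*40/9 = -20/9 ≈ -2.2222)
Z(n) = n² (Z(n) = n*n = n²)
J(l) = (-2/9 + l)² (J(l) = (((l - 3) + 5) - 20/9)² = (((-3 + l) + 5) - 20/9)² = ((2 + l) - 20/9)² = (-2/9 + l)²)
-1259*J(12) + Z(1) = -1259*(-2 + 9*12)²/81 + 1² = -1259*(-2 + 108)²/81 + 1 = -1259*106²/81 + 1 = -1259*11236/81 + 1 = -14146124/81 + 1 = -14146043/81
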